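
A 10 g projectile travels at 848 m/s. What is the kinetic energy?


E = 0.5*m*v^2 = 0.5*0.01*848^2 = 3596 J

3596 J


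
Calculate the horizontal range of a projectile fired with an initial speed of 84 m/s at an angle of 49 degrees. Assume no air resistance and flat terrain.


R = v0^2 * sin(2*theta) / g = 84^2 * sin(2*49°) / 9.81 = 712.3 m

712.3 m


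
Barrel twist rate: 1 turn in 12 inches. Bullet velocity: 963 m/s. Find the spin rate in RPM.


twist_m = 12*0.0254 = 0.3048 m
spin = v/twist = 963/0.3048 = 3159.449 rev/s
RPM = spin*60 = 3159.449*60 ≈ 189567 RPM

189567 RPM


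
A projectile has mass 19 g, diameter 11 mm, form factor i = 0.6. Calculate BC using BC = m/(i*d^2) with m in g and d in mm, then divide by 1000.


BC = m/(i*d^2*1000) = 19/(0.6 * 11^2 * 1000) = 0.0002617

0.0002617


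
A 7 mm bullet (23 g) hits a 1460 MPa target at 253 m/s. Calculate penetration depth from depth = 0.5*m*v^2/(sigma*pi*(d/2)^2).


A = pi*(d/2)^2 = pi*(7/2)^2 = 38.4845 mm^2
E = 0.5*m*v^2 = 0.5*0.023*253^2 = 736.103 J
depth = E/(sigma*A) = 736.103 J / (1460 MPa * 38.4845 mm^2) = 736.103/(1460 * 38.4845) m = 0.0131009 m ≈ 13.1 mm

13.1 mm


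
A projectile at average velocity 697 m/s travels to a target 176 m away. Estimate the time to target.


t = d/v = 176/697 = 0.2525 s

0.2525 s


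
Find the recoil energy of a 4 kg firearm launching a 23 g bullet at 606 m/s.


v_r = m_p*v_p/m_gun = 0.023*606/4 = 3.4845 m/s, E_r = 0.5*m_gun*v_r^2 = 0.5*4*3.4845^2 = 24.28 J

24.28 J


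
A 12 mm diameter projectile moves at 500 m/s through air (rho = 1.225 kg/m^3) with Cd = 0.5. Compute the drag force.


A = pi*(d/2)^2 = pi*(12/2000)^2 = 1.13097e-04 m^2
Fd = 0.5*Cd*rho*A*v^2 = 0.5*0.5*1.225*1.13097e-04*500^2 = 8.659 N

8.659 N


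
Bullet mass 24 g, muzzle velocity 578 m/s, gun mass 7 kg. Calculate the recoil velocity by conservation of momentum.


v_recoil = m_p * v_p / m_gun = 0.024 * 578 / 7 = 1.982 m/s

1.982 m/s


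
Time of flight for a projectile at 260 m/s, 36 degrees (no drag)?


T = 2*v0*sin(theta)/g = 2*260*sin(36°)/9.81 = 31.16 s

31.16 s


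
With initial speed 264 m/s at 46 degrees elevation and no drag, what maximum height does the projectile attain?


H = (v0*sin(theta))^2 / (2g) = (264*sin(46°))^2 / (2*9.81) = 1838 m

1838 m


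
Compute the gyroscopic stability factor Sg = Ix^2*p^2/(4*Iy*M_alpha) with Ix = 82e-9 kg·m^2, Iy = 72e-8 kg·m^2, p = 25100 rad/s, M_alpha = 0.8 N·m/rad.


Sg = Ix^2 * p^2 / (4 * Iy * M_alpha) = (82e-9)^2 * 25100^2 / (4 * 72e-8 * 0.8) = 1.839

1.839


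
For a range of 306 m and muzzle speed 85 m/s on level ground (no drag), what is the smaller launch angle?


sin(2*theta) = R*g/v0^2 = 306*9.81/85^2 = 0.415482, theta = arcsin(0.415482)/2 = 12.27°

12.27 degrees


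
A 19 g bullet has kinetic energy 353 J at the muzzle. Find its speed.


v = sqrt(2*E/m) = sqrt(2*353/0.019) = 192.8 m/s

192.8 m/s


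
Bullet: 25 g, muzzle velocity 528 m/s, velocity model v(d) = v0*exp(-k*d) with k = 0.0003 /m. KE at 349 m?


v = v0*exp(-k*d) = 528*exp(-0.0003*349) = 475.514 m/s
E = 0.5*m*v^2 = 0.5*0.025*475.514^2 = 2826 J

2826 J


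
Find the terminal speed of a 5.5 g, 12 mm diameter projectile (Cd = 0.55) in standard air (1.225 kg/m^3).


A = pi*(d/2)^2 = pi*(12/2000)^2 = 1.13097e-04 m^2
vt = sqrt(2mg/(Cd*rho*A)) = sqrt(2*0.0055*9.81/(0.55 * 1.225 * 1.13097e-04)) = 37.63 m/s

37.63 m/s


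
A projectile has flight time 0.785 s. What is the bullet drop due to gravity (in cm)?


drop = 0.5*g*t^2 = 0.5*9.81*0.785^2 = 3.02258 m ≈ 302.3 cm

302.3 cm


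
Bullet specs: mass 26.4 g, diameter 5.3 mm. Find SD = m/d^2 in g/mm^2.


SD = m/d^2 = 26.4/5.3^2 = 0.9398 g/mm^2

0.9398 g/mm^2


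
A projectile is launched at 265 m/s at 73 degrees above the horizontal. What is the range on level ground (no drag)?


R = v0^2 * sin(2*theta) / g = 265^2 * sin(2*73°) / 9.81 = 4003 m

4003 m


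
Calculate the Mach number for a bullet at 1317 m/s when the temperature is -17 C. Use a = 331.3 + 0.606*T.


a = 331.3 + 0.606*(-17) = 320.998 m/s
M = v/a = 1317/320.998 = 4.103

4.103


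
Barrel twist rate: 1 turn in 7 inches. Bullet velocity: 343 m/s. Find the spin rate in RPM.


twist_m = 7*0.0254 = 0.1778 m
spin = v/twist = 343/0.1778 = 1929.134 rev/s
RPM = spin*60 = 1929.134*60 ≈ 115748 RPM

115748 RPM


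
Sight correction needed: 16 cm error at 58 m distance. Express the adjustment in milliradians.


1 mrad subtends 1 cm per 10 m of range, so adj = error_cm / (dist_m / 10) = 16 / (58/10) = 2.759 mrad

2.759 mrad


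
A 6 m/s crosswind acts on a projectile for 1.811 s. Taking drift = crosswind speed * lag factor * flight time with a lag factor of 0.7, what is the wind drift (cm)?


drift = v_wind * lag * t = 6 * 0.7 * 1.811 = 7.6062 m ≈ 760.6 cm

760.6 cm


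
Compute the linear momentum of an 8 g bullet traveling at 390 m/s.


p = m*v = 0.008*390 = 3.12 kg·m/s

3.12 kg·m/s


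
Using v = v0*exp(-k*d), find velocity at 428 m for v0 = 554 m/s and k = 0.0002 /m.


v = v0*exp(-k*d) = 554*exp(-0.0002*428) = 508.6 m/s

508.6 m/s


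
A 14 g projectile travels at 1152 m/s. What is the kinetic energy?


E = 0.5*m*v^2 = 0.5*0.014*1152^2 = 9290 J

9290 J


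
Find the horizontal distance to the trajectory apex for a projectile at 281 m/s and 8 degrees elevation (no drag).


R = v0^2*sin(2*theta)/g = 281^2*sin(2*8°)/9.81 = 2218.61 m
apex_dist = R/2 = 2218.61/2 = 1109 m

1109 m


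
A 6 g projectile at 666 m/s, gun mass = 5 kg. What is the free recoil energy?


v_r = m_p*v_p/m_gun = 0.006*666/5 = 0.7992 m/s, E_r = 0.5*m_gun*v_r^2 = 0.5*5*0.7992^2 = 1.597 J

1.597 J


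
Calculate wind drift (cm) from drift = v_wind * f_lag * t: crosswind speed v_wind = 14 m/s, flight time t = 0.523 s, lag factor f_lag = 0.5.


drift = v_wind * lag * t = 14 * 0.5 * 0.523 = 3.661 m ≈ 366.1 cm

366.1 cm


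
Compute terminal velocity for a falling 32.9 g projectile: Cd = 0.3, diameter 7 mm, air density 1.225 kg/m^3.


A = pi*(d/2)^2 = pi*(7/2000)^2 = 3.84845e-05 m^2
vt = sqrt(2mg/(Cd*rho*A)) = sqrt(2*0.0329*9.81/(0.3 * 1.225 * 3.84845e-05)) = 213.6 m/s

213.6 m/s


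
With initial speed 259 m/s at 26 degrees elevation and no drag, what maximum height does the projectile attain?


H = (v0*sin(theta))^2 / (2g) = (259*sin(26°))^2 / (2*9.81) = 657 m

657 m


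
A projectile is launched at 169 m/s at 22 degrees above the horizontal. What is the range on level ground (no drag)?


R = v0^2 * sin(2*theta) / g = 169^2 * sin(2*22°) / 9.81 = 2022 m

2022 m


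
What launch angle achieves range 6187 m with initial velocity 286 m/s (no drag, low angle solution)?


sin(2*theta) = R*g/v0^2 = 6187*9.81/286^2 = 0.742022, theta = arcsin(0.742022)/2 = 23.95°

23.95 degrees


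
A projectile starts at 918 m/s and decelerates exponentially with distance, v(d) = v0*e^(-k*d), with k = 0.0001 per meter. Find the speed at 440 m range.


v = v0*exp(-k*d) = 918*exp(-0.0001*440) = 878.5 m/s

878.5 m/s


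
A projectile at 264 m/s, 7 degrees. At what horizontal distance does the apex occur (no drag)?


R = v0^2*sin(2*theta)/g = 264^2*sin(2*7°)/9.81 = 1718.76 m
apex_dist = R/2 = 1718.76/2 = 859.4 m

859.4 m


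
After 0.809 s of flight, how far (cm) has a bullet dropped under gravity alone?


drop = 0.5*g*t^2 = 0.5*9.81*0.809^2 = 3.21023 m ≈ 321 cm

321 cm


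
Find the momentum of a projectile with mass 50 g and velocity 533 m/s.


p = m*v = 0.05*533 = 26.65 kg·m/s

26.65 kg·m/s


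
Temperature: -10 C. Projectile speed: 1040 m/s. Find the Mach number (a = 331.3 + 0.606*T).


a = 331.3 + 0.606*(-10) = 325.24 m/s
M = v/a = 1040/325.24 = 3.198

3.198


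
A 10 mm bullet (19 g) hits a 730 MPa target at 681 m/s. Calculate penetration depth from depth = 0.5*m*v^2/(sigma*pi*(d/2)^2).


A = pi*(d/2)^2 = pi*(10/2)^2 = 78.5398 mm^2
E = 0.5*m*v^2 = 0.5*0.019*681^2 = 4405.73 J
depth = E/(sigma*A) = 4405.73 J / (730 MPa * 78.5398 mm^2) = 4405.73/(730 * 78.5398) m = 0.0768431 m ≈ 76.84 mm

76.84 mm


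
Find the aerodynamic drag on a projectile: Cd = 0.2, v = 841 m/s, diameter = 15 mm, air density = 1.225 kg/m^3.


A = pi*(d/2)^2 = pi*(15/2000)^2 = 1.76715e-04 m^2
Fd = 0.5*Cd*rho*A*v^2 = 0.5*0.2*1.225*1.76715e-04*841^2 = 15.31 N

15.31 N


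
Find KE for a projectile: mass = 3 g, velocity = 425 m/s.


E = 0.5*m*v^2 = 0.5*0.003*425^2 = 270.9 J

270.9 J


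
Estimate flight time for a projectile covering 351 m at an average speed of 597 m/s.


t = d/v = 351/597 = 0.5879 s

0.5879 s


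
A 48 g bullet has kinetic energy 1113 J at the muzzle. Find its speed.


v = sqrt(2*E/m) = sqrt(2*1113/0.048) = 215.3 m/s

215.3 m/s


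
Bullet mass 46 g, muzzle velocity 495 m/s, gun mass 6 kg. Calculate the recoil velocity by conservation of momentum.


v_recoil = m_p * v_p / m_gun = 0.046 * 495 / 6 = 3.795 m/s

3.795 m/s


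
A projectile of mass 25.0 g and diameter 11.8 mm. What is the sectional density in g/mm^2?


SD = m/d^2 = 25.0/11.8^2 = 0.1795 g/mm^2

0.1795 g/mm^2


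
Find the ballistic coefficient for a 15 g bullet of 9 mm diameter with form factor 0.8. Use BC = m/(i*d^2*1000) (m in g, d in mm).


BC = m/(i*d^2*1000) = 15/(0.8 * 9^2 * 1000) = 0.0002315

0.0002315


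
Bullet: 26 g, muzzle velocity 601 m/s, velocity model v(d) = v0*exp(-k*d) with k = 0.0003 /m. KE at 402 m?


v = v0*exp(-k*d) = 601*exp(-0.0003*402) = 532.719 m/s
E = 0.5*m*v^2 = 0.5*0.026*532.719^2 = 3689 J

3689 J


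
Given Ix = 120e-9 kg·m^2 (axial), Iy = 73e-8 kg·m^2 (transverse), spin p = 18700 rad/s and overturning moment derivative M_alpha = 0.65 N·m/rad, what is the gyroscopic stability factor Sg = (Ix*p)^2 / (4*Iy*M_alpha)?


Sg = Ix^2 * p^2 / (4 * Iy * M_alpha) = (120e-9)^2 * 18700^2 / (4 * 73e-8 * 0.65) = 2.653

2.653


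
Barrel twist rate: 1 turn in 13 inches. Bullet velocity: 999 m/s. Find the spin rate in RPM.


twist_m = 13*0.0254 = 0.3302 m
spin = v/twist = 999/0.3302 = 3025.439 rev/s
RPM = spin*60 = 3025.439*60 ≈ 181526 RPM

181526 RPM


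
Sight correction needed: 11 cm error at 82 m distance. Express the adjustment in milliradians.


1 mrad subtends 1 cm per 10 m of range, so adj = error_cm / (dist_m / 10) = 11 / (82/10) = 1.341 mrad

1.341 mrad


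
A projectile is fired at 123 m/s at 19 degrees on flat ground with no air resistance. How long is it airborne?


T = 2*v0*sin(theta)/g = 2*123*sin(19°)/9.81 = 8.164 s

8.164 s


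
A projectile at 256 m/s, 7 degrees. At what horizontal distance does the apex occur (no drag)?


R = v0^2*sin(2*theta)/g = 256^2*sin(2*7°)/9.81 = 1616.17 m
apex_dist = R/2 = 1616.17/2 = 808.1 m

808.1 m


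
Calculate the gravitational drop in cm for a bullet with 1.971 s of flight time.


drop = 0.5*g*t^2 = 0.5*9.81*1.971^2 = 19.0551 m ≈ 1906 cm

1906 cm


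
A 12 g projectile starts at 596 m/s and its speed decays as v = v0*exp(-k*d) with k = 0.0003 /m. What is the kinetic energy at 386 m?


v = v0*exp(-k*d) = 596*exp(-0.0003*386) = 530.829 m/s
E = 0.5*m*v^2 = 0.5*0.012*530.829^2 = 1691 J

1691 J


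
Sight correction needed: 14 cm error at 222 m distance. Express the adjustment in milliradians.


1 mrad subtends 1 cm per 10 m of range, so adj = error_cm / (dist_m / 10) = 14 / (222/10) = 0.6306 mrad

0.6306 mrad


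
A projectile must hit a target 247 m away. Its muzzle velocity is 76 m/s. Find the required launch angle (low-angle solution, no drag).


sin(2*theta) = R*g/v0^2 = 247*9.81/76^2 = 0.419507, theta = arcsin(0.419507)/2 = 12.4°

12.4 degrees


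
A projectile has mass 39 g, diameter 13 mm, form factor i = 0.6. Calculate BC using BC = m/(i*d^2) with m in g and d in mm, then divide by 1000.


BC = m/(i*d^2*1000) = 39/(0.6 * 13^2 * 1000) = 0.0003846

0.0003846


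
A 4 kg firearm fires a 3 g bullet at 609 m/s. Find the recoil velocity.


v_recoil = m_p * v_p / m_gun = 0.003 * 609 / 4 = 0.4567 m/s

0.4567 m/s


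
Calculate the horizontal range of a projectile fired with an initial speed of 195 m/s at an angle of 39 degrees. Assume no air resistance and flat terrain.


R = v0^2 * sin(2*theta) / g = 195^2 * sin(2*39°) / 9.81 = 3791 m

3791 m


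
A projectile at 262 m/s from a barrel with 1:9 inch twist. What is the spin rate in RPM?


twist_m = 9*0.0254 = 0.2286 m
spin = v/twist = 262/0.2286 = 1146.107 rev/s
RPM = spin*60 = 1146.107*60 ≈ 68766 RPM

68766 RPM


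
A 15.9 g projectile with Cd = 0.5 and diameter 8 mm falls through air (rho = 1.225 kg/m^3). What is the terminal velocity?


A = pi*(d/2)^2 = pi*(8/2000)^2 = 5.02655e-05 m^2
vt = sqrt(2mg/(Cd*rho*A)) = sqrt(2*0.0159*9.81/(0.5 * 1.225 * 5.02655e-05)) = 100.7 m/s

100.7 m/s


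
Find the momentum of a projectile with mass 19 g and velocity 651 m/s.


p = m*v = 0.019*651 = 12.37 kg·m/s

12.37 kg·m/s


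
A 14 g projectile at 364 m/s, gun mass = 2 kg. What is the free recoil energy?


v_r = m_p*v_p/m_gun = 0.014*364/2 = 2.548 m/s, E_r = 0.5*m_gun*v_r^2 = 0.5*2*2.548^2 = 6.492 J

6.492 J


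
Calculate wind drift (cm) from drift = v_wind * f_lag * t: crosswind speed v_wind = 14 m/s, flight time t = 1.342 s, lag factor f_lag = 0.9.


drift = v_wind * lag * t = 14 * 0.9 * 1.342 = 16.9092 m ≈ 1691 cm

1691 cm


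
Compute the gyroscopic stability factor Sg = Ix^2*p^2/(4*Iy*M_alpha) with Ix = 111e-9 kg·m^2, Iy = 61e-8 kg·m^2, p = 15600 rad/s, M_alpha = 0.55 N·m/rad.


Sg = Ix^2 * p^2 / (4 * Iy * M_alpha) = (111e-9)^2 * 15600^2 / (4 * 61e-8 * 0.55) = 2.234

2.234


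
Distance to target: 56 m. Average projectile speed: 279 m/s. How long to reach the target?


t = d/v = 56/279 = 0.2007 s

0.2007 s


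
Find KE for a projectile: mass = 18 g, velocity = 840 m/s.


E = 0.5*m*v^2 = 0.5*0.018*840^2 = 6350 J

6350 J


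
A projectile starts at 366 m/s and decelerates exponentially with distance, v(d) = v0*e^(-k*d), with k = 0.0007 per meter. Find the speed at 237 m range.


v = v0*exp(-k*d) = 366*exp(-0.0007*237) = 310 m/s

310 m/s


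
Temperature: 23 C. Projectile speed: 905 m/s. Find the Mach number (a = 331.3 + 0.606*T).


a = 331.3 + 0.606*(23) = 345.238 m/s
M = v/a = 905/345.238 = 2.621

2.621


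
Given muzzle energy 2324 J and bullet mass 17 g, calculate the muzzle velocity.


v = sqrt(2*E/m) = sqrt(2*2324/0.017) = 522.9 m/s

522.9 m/s


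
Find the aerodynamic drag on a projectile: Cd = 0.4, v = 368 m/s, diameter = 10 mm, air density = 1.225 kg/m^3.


A = pi*(d/2)^2 = pi*(10/2000)^2 = 7.85398e-05 m^2
Fd = 0.5*Cd*rho*A*v^2 = 0.5*0.4*1.225*7.85398e-05*368^2 = 2.606 N

2.606 N


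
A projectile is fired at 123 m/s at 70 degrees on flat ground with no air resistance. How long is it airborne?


T = 2*v0*sin(theta)/g = 2*123*sin(70°)/9.81 = 23.56 s

23.56 s


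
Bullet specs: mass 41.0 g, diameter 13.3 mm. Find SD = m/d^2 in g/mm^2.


SD = m/d^2 = 41.0/13.3^2 = 0.2318 g/mm^2

0.2318 g/mm^2


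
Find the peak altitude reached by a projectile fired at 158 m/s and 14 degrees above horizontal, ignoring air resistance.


H = (v0*sin(theta))^2 / (2g) = (158*sin(14°))^2 / (2*9.81) = 74.47 m

74.47 m


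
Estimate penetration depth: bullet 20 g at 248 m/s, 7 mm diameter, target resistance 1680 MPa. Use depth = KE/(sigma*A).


A = pi*(d/2)^2 = pi*(7/2)^2 = 38.4845 mm^2
E = 0.5*m*v^2 = 0.5*0.02*248^2 = 615.04 J
depth = E/(sigma*A) = 615.04 J / (1680 MPa * 38.4845 mm^2) = 615.04/(1680 * 38.4845) m = 0.00951279 m ≈ 9.513 mm

9.513 mm


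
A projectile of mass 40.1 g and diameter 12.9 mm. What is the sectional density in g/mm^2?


SD = m/d^2 = 40.1/12.9^2 = 0.241 g/mm^2

0.241 g/mm^2


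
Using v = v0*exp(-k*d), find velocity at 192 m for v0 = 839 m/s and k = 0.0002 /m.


v = v0*exp(-k*d) = 839*exp(-0.0002*192) = 807.4 m/s

807.4 m/s


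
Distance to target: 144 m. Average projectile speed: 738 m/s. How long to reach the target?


t = d/v = 144/738 = 0.1951 s

0.1951 s


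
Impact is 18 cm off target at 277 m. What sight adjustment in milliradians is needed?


1 mrad subtends 1 cm per 10 m of range, so adj = error_cm / (dist_m / 10) = 18 / (277/10) = 0.6498 mrad

0.6498 mrad


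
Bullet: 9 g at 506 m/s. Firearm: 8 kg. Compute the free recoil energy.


v_r = m_p*v_p/m_gun = 0.009*506/8 = 0.56925 m/s, E_r = 0.5*m_gun*v_r^2 = 0.5*8*0.56925^2 = 1.296 J

1.296 J


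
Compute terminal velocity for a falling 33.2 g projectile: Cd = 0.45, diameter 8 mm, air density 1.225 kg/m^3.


A = pi*(d/2)^2 = pi*(8/2000)^2 = 5.02655e-05 m^2
vt = sqrt(2mg/(Cd*rho*A)) = sqrt(2*0.0332*9.81/(0.45 * 1.225 * 5.02655e-05)) = 153.3 m/s

153.3 m/s


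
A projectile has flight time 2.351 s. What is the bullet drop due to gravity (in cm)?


drop = 0.5*g*t^2 = 0.5*9.81*2.351^2 = 27.1109 m ≈ 2711 cm

2711 cm


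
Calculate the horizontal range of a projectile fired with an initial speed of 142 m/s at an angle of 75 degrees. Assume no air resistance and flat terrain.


R = v0^2 * sin(2*theta) / g = 142^2 * sin(2*75°) / 9.81 = 1028 m

1028 m


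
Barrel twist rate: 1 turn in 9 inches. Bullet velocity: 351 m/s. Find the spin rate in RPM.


twist_m = 9*0.0254 = 0.2286 m
spin = v/twist = 351/0.2286 = 1535.433 rev/s
RPM = spin*60 = 1535.433*60 ≈ 92126 RPM

92126 RPM


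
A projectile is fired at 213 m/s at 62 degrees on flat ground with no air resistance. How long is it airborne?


T = 2*v0*sin(theta)/g = 2*213*sin(62°)/9.81 = 38.34 s

38.34 s


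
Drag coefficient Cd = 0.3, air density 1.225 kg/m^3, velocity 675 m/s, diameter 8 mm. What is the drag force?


A = pi*(d/2)^2 = pi*(8/2000)^2 = 5.02655e-05 m^2
Fd = 0.5*Cd*rho*A*v^2 = 0.5*0.3*1.225*5.02655e-05*675^2 = 4.208 N

4.208 N


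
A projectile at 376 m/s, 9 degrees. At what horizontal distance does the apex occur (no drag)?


R = v0^2*sin(2*theta)/g = 376^2*sin(2*9°)/9.81 = 4453.37 m
apex_dist = R/2 = 4453.37/2 = 2227 m

2227 m


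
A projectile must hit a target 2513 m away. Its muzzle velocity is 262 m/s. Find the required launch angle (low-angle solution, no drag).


sin(2*theta) = R*g/v0^2 = 2513*9.81/262^2 = 0.359136, theta = arcsin(0.359136)/2 = 10.52°

10.52 degrees


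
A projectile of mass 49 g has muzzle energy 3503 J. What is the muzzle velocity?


v = sqrt(2*E/m) = sqrt(2*3503/0.049) = 378.1 m/s

378.1 m/s


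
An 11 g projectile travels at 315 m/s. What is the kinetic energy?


E = 0.5*m*v^2 = 0.5*0.011*315^2 = 545.7 J

545.7 J


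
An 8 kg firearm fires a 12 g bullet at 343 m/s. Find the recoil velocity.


v_recoil = m_p * v_p / m_gun = 0.012 * 343 / 8 = 0.5145 m/s

0.5145 m/s


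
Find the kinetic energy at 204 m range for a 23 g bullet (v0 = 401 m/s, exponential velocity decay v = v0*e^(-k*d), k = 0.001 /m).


v = v0*exp(-k*d) = 401*exp(-0.001*204) = 327 m/s
E = 0.5*m*v^2 = 0.5*0.023*327^2 = 1230 J

1230 J


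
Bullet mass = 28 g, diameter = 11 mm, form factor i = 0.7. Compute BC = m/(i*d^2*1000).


BC = m/(i*d^2*1000) = 28/(0.7 * 11^2 * 1000) = 0.0003306

0.0003306


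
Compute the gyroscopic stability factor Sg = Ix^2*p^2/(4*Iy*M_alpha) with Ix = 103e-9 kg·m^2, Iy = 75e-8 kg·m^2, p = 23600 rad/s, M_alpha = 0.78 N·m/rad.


Sg = Ix^2 * p^2 / (4 * Iy * M_alpha) = (103e-9)^2 * 23600^2 / (4 * 75e-8 * 0.78) = 2.525

2.525


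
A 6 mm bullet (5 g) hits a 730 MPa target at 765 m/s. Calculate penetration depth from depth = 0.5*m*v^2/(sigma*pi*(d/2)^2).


A = pi*(d/2)^2 = pi*(6/2)^2 = 28.2743 mm^2
E = 0.5*m*v^2 = 0.5*0.005*765^2 = 1463.06 J
depth = E/(sigma*A) = 1463.06 J / (730 MPa * 28.2743 mm^2) = 1463.06/(730 * 28.2743) m = 0.0708839 m ≈ 70.88 mm

70.88 mm


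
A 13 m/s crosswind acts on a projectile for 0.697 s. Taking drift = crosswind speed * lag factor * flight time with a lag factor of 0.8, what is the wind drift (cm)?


drift = v_wind * lag * t = 13 * 0.8 * 0.697 = 7.2488 m ≈ 724.9 cm

724.9 cm


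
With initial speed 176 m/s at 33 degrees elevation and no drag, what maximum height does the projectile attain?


H = (v0*sin(theta))^2 / (2g) = (176*sin(33°))^2 / (2*9.81) = 468.3 m

468.3 m


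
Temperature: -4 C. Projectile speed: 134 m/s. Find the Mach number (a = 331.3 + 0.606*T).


a = 331.3 + 0.606*(-4) = 328.876 m/s
M = v/a = 134/328.876 = 0.4074

0.4074


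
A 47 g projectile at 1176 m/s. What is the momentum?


p = m*v = 0.047*1176 = 55.27 kg·m/s

55.27 kg·m/s


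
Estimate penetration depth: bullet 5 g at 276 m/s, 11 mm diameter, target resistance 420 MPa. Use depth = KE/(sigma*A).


A = pi*(d/2)^2 = pi*(11/2)^2 = 95.0332 mm^2
E = 0.5*m*v^2 = 0.5*0.005*276^2 = 190.44 J
depth = E/(sigma*A) = 190.44 J / (420 MPa * 95.0332 mm^2) = 190.44/(420 * 95.0332) m = 0.00477127 m ≈ 4.771 mm

4.771 mm


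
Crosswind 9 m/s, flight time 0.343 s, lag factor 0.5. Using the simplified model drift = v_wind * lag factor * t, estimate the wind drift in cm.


drift = v_wind * lag * t = 9 * 0.5 * 0.343 = 1.5435 m ≈ 154.4 cm

154.4 cm


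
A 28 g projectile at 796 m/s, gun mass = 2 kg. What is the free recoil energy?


v_r = m_p*v_p/m_gun = 0.028*796/2 = 11.144 m/s, E_r = 0.5*m_gun*v_r^2 = 0.5*2*11.144^2 = 124.2 J

124.2 J


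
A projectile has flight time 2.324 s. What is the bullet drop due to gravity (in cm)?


drop = 0.5*g*t^2 = 0.5*9.81*2.324^2 = 26.4918 m ≈ 2649 cm

2649 cm


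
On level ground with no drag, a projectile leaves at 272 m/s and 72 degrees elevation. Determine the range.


R = v0^2 * sin(2*theta) / g = 272^2 * sin(2*72°) / 9.81 = 4433 m

4433 m


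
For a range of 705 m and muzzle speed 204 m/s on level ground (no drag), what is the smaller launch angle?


sin(2*theta) = R*g/v0^2 = 705*9.81/204^2 = 0.166187, theta = arcsin(0.166187)/2 = 4.783°

4.783 degrees


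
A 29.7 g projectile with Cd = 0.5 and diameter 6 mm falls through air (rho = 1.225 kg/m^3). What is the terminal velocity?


A = pi*(d/2)^2 = pi*(6/2000)^2 = 2.82743e-05 m^2
vt = sqrt(2mg/(Cd*rho*A)) = sqrt(2*0.0297*9.81/(0.5 * 1.225 * 2.82743e-05)) = 183.4 m/s

183.4 m/s


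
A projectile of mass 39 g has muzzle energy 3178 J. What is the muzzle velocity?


v = sqrt(2*E/m) = sqrt(2*3178/0.039) = 403.7 m/s

403.7 m/s


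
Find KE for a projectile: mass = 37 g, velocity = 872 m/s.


E = 0.5*m*v^2 = 0.5*0.037*872^2 = 14067 J

14067 J


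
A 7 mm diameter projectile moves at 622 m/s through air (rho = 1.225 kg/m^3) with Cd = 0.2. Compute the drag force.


A = pi*(d/2)^2 = pi*(7/2000)^2 = 3.84845e-05 m^2
Fd = 0.5*Cd*rho*A*v^2 = 0.5*0.2*1.225*3.84845e-05*622^2 = 1.824 N

1.824 N


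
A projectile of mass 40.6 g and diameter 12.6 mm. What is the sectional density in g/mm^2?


SD = m/d^2 = 40.6/12.6^2 = 0.2557 g/mm^2

0.2557 g/mm^2


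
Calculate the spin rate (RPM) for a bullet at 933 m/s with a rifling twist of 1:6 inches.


twist_m = 6*0.0254 = 0.1524 m
spin = v/twist = 933/0.1524 = 6122.047 rev/s
RPM = spin*60 = 6122.047*60 ≈ 367323 RPM

367323 RPM


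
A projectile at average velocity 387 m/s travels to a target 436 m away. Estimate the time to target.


t = d/v = 436/387 = 1.127 s

1.127 s


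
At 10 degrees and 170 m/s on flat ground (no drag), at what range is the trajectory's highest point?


R = v0^2*sin(2*theta)/g = 170^2*sin(2*10°)/9.81 = 1007.58 m
apex_dist = R/2 = 1007.58/2 = 503.8 m

503.8 m


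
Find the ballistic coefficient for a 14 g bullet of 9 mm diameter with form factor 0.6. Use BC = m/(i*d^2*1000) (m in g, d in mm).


BC = m/(i*d^2*1000) = 14/(0.6 * 9^2 * 1000) = 0.0002881

0.0002881


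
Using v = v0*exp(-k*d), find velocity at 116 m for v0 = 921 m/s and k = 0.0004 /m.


v = v0*exp(-k*d) = 921*exp(-0.0004*116) = 879.2 m/s

879.2 m/s


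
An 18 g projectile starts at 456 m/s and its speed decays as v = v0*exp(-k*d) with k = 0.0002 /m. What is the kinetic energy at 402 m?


v = v0*exp(-k*d) = 456*exp(-0.0002*402) = 420.773 m/s
E = 0.5*m*v^2 = 0.5*0.018*420.773^2 = 1593 J

1593 J


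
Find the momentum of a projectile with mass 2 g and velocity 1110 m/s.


p = m*v = 0.002*1110 = 2.22 kg·m/s

2.22 kg·m/s


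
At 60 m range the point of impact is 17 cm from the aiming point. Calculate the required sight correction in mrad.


1 mrad subtends 1 cm per 10 m of range, so adj = error_cm / (dist_m / 10) = 17 / (60/10) = 2.833 mrad

2.833 mrad


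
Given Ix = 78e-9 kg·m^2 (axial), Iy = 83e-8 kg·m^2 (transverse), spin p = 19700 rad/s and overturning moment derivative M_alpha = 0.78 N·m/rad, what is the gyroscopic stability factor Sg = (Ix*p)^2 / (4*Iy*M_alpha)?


Sg = Ix^2 * p^2 / (4 * Iy * M_alpha) = (78e-9)^2 * 19700^2 / (4 * 83e-8 * 0.78) = 0.9118

0.9118


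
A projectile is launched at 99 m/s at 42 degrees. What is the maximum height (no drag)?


H = (v0*sin(theta))^2 / (2g) = (99*sin(42°))^2 / (2*9.81) = 223.7 m

223.7 m


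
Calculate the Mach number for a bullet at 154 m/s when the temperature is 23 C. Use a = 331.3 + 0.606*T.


a = 331.3 + 0.606*(23) = 345.238 m/s
M = v/a = 154/345.238 = 0.4461

0.4461


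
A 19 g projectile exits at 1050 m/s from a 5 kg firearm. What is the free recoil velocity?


v_recoil = m_p * v_p / m_gun = 0.019 * 1050 / 5 = 3.99 m/s

3.99 m/s


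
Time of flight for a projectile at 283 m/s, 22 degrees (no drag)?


T = 2*v0*sin(theta)/g = 2*283*sin(22°)/9.81 = 21.61 s

21.61 s


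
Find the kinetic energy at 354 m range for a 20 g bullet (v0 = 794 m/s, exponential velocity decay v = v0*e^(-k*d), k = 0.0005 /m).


v = v0*exp(-k*d) = 794*exp(-0.0005*354) = 665.197 m/s
E = 0.5*m*v^2 = 0.5*0.02*665.197^2 = 4425 J

4425 J


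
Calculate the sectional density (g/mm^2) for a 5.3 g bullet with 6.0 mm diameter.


SD = m/d^2 = 5.3/6.0^2 = 0.1472 g/mm^2

0.1472 g/mm^2


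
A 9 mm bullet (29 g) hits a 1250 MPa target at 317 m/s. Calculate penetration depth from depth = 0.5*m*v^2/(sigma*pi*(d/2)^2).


A = pi*(d/2)^2 = pi*(9/2)^2 = 63.6173 mm^2
E = 0.5*m*v^2 = 0.5*0.029*317^2 = 1457.09 J
depth = E/(sigma*A) = 1457.09 J / (1250 MPa * 63.6173 mm^2) = 1457.09/(1250 * 63.6173) m = 0.0183232 m ≈ 18.32 mm

18.32 mm


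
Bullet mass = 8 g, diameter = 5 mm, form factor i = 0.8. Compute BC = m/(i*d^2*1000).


BC = m/(i*d^2*1000) = 8/(0.8 * 5^2 * 1000) = 0.0004

0.0004


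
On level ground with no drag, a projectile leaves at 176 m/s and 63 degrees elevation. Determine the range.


R = v0^2 * sin(2*theta) / g = 176^2 * sin(2*63°) / 9.81 = 2555 m

2555 m


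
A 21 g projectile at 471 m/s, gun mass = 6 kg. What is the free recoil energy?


v_r = m_p*v_p/m_gun = 0.021*471/6 = 1.6485 m/s, E_r = 0.5*m_gun*v_r^2 = 0.5*6*1.6485^2 = 8.153 J

8.153 J


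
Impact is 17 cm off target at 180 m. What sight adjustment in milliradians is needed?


1 mrad subtends 1 cm per 10 m of range, so adj = error_cm / (dist_m / 10) = 17 / (180/10) = 0.9444 mrad

0.9444 mrad


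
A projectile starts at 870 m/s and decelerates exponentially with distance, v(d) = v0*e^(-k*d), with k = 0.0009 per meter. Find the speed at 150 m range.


v = v0*exp(-k*d) = 870*exp(-0.0009*150) = 760.1 m/s

760.1 m/s


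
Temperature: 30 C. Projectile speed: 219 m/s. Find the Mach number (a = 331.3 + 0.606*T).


a = 331.3 + 0.606*(30) = 349.48 m/s
M = v/a = 219/349.48 = 0.6266

0.6266


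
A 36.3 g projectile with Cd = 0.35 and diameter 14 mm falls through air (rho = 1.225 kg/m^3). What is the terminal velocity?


A = pi*(d/2)^2 = pi*(14/2000)^2 = 1.53938e-04 m^2
vt = sqrt(2mg/(Cd*rho*A)) = sqrt(2*0.0363*9.81/(0.35 * 1.225 * 1.53938e-04)) = 103.9 m/s

103.9 m/s


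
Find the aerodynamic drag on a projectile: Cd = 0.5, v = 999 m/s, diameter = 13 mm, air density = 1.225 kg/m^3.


A = pi*(d/2)^2 = pi*(13/2000)^2 = 1.32732e-04 m^2
Fd = 0.5*Cd*rho*A*v^2 = 0.5*0.5*1.225*1.32732e-04*999^2 = 40.57 N

40.57 N


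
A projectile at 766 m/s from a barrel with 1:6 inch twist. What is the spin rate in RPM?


twist_m = 6*0.0254 = 0.1524 m
spin = v/twist = 766/0.1524 = 5026.247 rev/s
RPM = spin*60 = 5026.247*60 ≈ 301575 RPM

301575 RPM


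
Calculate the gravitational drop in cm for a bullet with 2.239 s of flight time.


drop = 0.5*g*t^2 = 0.5*9.81*2.239^2 = 24.5894 m ≈ 2459 cm

2459 cm


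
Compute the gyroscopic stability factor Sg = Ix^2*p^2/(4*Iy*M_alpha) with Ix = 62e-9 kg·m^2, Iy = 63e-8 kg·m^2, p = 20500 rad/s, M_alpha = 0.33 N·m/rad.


Sg = Ix^2 * p^2 / (4 * Iy * M_alpha) = (62e-9)^2 * 20500^2 / (4 * 63e-8 * 0.33) = 1.943

1.943


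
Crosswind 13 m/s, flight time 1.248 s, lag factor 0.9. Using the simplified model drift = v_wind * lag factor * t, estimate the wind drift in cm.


drift = v_wind * lag * t = 13 * 0.9 * 1.248 = 14.6016 m ≈ 1460 cm

1460 cm


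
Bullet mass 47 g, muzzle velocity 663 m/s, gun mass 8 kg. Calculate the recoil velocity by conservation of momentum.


v_recoil = m_p * v_p / m_gun = 0.047 * 663 / 8 = 3.895 m/s

3.895 m/s


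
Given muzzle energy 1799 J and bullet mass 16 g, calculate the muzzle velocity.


v = sqrt(2*E/m) = sqrt(2*1799/0.016) = 474.2 m/s

474.2 m/s


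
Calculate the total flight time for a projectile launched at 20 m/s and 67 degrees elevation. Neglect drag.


T = 2*v0*sin(theta)/g = 2*20*sin(67°)/9.81 = 3.753 s

3.753 s


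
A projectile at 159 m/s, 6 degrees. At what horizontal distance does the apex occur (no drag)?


R = v0^2*sin(2*theta)/g = 159^2*sin(2*6°)/9.81 = 535.802 m
apex_dist = R/2 = 535.802/2 = 267.9 m

267.9 m


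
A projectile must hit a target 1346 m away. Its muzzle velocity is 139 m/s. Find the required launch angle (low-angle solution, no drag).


sin(2*theta) = R*g/v0^2 = 1346*9.81/139^2 = 0.683415, theta = arcsin(0.683415)/2 = 21.56°

21.56 degrees


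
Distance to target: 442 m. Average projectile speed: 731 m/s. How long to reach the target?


t = d/v = 442/731 = 0.6047 s

0.6047 s


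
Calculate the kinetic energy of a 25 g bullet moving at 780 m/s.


E = 0.5*m*v^2 = 0.5*0.025*780^2 = 7605 J

7605 J


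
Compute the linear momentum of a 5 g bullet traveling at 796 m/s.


p = m*v = 0.005*796 = 3.98 kg·m/s

3.98 kg·m/s


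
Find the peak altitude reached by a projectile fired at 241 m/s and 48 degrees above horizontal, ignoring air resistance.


H = (v0*sin(theta))^2 / (2g) = (241*sin(48°))^2 / (2*9.81) = 1635 m

1635 m


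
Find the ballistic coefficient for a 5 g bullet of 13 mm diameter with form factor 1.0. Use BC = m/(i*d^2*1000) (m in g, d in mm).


BC = m/(i*d^2*1000) = 5/(1.0 * 13^2 * 1000) = 2.959e-05

2.959e-05


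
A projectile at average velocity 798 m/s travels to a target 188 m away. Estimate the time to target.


t = d/v = 188/798 = 0.2356 s

0.2356 s


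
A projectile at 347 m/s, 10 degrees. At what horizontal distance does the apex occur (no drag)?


R = v0^2*sin(2*theta)/g = 347^2*sin(2*10°)/9.81 = 4197.99 m
apex_dist = R/2 = 4197.99/2 = 2099 m

2099 m


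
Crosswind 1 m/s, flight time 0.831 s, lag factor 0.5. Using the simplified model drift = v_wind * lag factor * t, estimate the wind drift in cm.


drift = v_wind * lag * t = 1 * 0.5 * 0.831 = 0.4155 m ≈ 41.55 cm

41.55 cm


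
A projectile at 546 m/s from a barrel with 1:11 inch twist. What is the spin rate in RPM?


twist_m = 11*0.0254 = 0.2794 m
spin = v/twist = 546/0.2794 = 1954.188 rev/s
RPM = spin*60 = 1954.188*60 ≈ 117251 RPM

117251 RPM


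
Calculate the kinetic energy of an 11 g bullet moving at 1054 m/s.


E = 0.5*m*v^2 = 0.5*0.011*1054^2 = 6110 J

6110 J


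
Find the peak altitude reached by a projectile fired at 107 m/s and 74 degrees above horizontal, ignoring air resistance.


H = (v0*sin(theta))^2 / (2g) = (107*sin(74°))^2 / (2*9.81) = 539.2 m

539.2 m


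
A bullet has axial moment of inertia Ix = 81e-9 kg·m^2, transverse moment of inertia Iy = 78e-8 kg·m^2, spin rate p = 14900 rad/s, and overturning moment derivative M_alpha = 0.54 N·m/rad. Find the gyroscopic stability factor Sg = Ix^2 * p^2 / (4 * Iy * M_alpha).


Sg = Ix^2 * p^2 / (4 * Iy * M_alpha) = (81e-9)^2 * 14900^2 / (4 * 78e-8 * 0.54) = 0.8646

0.8646


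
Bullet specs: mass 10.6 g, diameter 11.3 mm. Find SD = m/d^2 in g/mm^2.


SD = m/d^2 = 10.6/11.3^2 = 0.08301 g/mm^2

0.08301 g/mm^2


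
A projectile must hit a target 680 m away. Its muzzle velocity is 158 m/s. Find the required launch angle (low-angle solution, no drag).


sin(2*theta) = R*g/v0^2 = 680*9.81/158^2 = 0.267217, theta = arcsin(0.267217)/2 = 7.749°

7.749 degrees


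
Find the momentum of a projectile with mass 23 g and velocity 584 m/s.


p = m*v = 0.023*584 = 13.43 kg·m/s

13.43 kg·m/s


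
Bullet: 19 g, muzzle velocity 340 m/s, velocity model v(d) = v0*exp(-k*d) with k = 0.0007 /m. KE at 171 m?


v = v0*exp(-k*d) = 340*exp(-0.0007*171) = 301.643 m/s
E = 0.5*m*v^2 = 0.5*0.019*301.643^2 = 864.4 J

864.4 J


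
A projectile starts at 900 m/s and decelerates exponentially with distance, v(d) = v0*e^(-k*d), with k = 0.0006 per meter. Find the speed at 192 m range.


v = v0*exp(-k*d) = 900*exp(-0.0006*192) = 802.1 m/s

802.1 m/s


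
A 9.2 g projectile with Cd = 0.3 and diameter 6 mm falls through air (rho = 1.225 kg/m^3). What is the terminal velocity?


A = pi*(d/2)^2 = pi*(6/2000)^2 = 2.82743e-05 m^2
vt = sqrt(2mg/(Cd*rho*A)) = sqrt(2*0.0092*9.81/(0.3 * 1.225 * 2.82743e-05)) = 131.8 m/s

131.8 m/s


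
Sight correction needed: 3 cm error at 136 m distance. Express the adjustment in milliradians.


1 mrad subtends 1 cm per 10 m of range, so adj = error_cm / (dist_m / 10) = 3 / (136/10) = 0.2206 mrad

0.2206 mrad


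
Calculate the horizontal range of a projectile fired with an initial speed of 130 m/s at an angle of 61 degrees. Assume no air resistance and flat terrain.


R = v0^2 * sin(2*theta) / g = 130^2 * sin(2*61°) / 9.81 = 1461 m

1461 m


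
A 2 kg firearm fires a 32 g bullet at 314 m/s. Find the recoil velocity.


v_recoil = m_p * v_p / m_gun = 0.032 * 314 / 2 = 5.024 m/s

5.024 m/s


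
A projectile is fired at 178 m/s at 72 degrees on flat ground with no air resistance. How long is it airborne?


T = 2*v0*sin(theta)/g = 2*178*sin(72°)/9.81 = 34.51 s

34.51 s


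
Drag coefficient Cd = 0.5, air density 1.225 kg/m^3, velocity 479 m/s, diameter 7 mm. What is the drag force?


A = pi*(d/2)^2 = pi*(7/2000)^2 = 3.84845e-05 m^2
Fd = 0.5*Cd*rho*A*v^2 = 0.5*0.5*1.225*3.84845e-05*479^2 = 2.704 N

2.704 N


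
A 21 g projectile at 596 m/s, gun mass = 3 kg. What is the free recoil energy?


v_r = m_p*v_p/m_gun = 0.021*596/3 = 4.172 m/s, E_r = 0.5*m_gun*v_r^2 = 0.5*3*4.172^2 = 26.11 J

26.11 J


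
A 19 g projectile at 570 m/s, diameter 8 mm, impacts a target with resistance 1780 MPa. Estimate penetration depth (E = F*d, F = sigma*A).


A = pi*(d/2)^2 = pi*(8/2)^2 = 50.2655 mm^2
E = 0.5*m*v^2 = 0.5*0.019*570^2 = 3086.55 J
depth = E/(sigma*A) = 3086.55 J / (1780 MPa * 50.2655 mm^2) = 3086.55/(1780 * 50.2655) m = 0.0344972 m ≈ 34.5 mm

34.5 mm


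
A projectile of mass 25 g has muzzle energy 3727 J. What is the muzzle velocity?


v = sqrt(2*E/m) = sqrt(2*3727/0.025) = 546 m/s

546 m/s


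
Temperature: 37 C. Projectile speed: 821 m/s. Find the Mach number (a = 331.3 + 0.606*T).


a = 331.3 + 0.606*(37) = 353.722 m/s
M = v/a = 821/353.722 = 2.321

2.321


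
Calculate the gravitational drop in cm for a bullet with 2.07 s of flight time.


drop = 0.5*g*t^2 = 0.5*9.81*2.07^2 = 21.0174 m ≈ 2102 cm

2102 cm


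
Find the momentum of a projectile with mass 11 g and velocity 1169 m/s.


p = m*v = 0.011*1169 = 12.86 kg·m/s

12.86 kg·m/s


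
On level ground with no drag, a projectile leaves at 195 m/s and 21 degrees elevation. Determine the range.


R = v0^2 * sin(2*theta) / g = 195^2 * sin(2*21°) / 9.81 = 2594 m

2594 m


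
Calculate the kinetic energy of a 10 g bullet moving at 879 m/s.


E = 0.5*m*v^2 = 0.5*0.01*879^2 = 3863 J

3863 J


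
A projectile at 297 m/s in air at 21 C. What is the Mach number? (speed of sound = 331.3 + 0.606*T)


a = 331.3 + 0.606*(21) = 344.026 m/s
M = v/a = 297/344.026 = 0.8633

0.8633


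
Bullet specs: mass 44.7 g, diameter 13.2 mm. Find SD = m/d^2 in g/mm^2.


SD = m/d^2 = 44.7/13.2^2 = 0.2565 g/mm^2

0.2565 g/mm^2


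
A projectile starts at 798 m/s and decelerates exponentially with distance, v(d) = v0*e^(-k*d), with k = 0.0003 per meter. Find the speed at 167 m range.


v = v0*exp(-k*d) = 798*exp(-0.0003*167) = 759 m/s

759 m/s


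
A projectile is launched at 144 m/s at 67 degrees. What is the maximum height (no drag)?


H = (v0*sin(theta))^2 / (2g) = (144*sin(67°))^2 / (2*9.81) = 895.5 m

895.5 m


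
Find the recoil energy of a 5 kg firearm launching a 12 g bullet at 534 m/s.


v_r = m_p*v_p/m_gun = 0.012*534/5 = 1.2816 m/s, E_r = 0.5*m_gun*v_r^2 = 0.5*5*1.2816^2 = 4.106 J

4.106 J


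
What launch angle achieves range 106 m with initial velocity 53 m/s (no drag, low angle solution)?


sin(2*theta) = R*g/v0^2 = 106*9.81/53^2 = 0.370189, theta = arcsin(0.370189)/2 = 10.86°

10.86 degrees


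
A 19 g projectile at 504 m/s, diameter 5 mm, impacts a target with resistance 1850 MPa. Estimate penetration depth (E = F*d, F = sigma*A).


A = pi*(d/2)^2 = pi*(5/2)^2 = 19.635 mm^2
E = 0.5*m*v^2 = 0.5*0.019*504^2 = 2413.15 J
depth = E/(sigma*A) = 2413.15 J / (1850 MPa * 19.635 mm^2) = 2413.15/(1850 * 19.635) m = 0.0664329 m ≈ 66.43 mm

66.43 mm


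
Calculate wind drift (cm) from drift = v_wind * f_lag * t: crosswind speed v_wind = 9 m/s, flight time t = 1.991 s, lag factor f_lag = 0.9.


drift = v_wind * lag * t = 9 * 0.9 * 1.991 = 16.1271 m ≈ 1613 cm

1613 cm


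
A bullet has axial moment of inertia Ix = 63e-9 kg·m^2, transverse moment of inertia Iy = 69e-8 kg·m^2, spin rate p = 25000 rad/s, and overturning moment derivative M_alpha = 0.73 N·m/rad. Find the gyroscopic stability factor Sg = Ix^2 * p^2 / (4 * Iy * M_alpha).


Sg = Ix^2 * p^2 / (4 * Iy * M_alpha) = (63e-9)^2 * 25000^2 / (4 * 69e-8 * 0.73) = 1.231

1.231


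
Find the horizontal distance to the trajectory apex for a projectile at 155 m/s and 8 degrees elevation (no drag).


R = v0^2*sin(2*theta)/g = 155^2*sin(2*8°)/9.81 = 675.045 m
apex_dist = R/2 = 675.045/2 = 337.5 m

337.5 m


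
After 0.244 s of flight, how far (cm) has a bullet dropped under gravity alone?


drop = 0.5*g*t^2 = 0.5*9.81*0.244^2 = 0.292024 m ≈ 29.2 cm

29.2 cm


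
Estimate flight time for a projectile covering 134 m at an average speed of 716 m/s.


t = d/v = 134/716 = 0.1872 s

0.1872 s


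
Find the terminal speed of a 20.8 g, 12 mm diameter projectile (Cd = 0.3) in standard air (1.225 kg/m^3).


A = pi*(d/2)^2 = pi*(12/2000)^2 = 1.13097e-04 m^2
vt = sqrt(2mg/(Cd*rho*A)) = sqrt(2*0.0208*9.81/(0.3 * 1.225 * 1.13097e-04)) = 99.09 m/s

99.09 m/s


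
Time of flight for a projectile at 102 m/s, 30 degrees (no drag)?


T = 2*v0*sin(theta)/g = 2*102*sin(30°)/9.81 = 10.4 s

10.4 s


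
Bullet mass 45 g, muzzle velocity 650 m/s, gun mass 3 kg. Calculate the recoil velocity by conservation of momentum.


v_recoil = m_p * v_p / m_gun = 0.045 * 650 / 3 = 9.75 m/s

9.75 m/s


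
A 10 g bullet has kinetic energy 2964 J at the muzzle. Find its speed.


v = sqrt(2*E/m) = sqrt(2*2964/0.01) = 769.9 m/s

769.9 m/s


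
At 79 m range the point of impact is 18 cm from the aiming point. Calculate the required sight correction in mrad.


1 mrad subtends 1 cm per 10 m of range, so adj = error_cm / (dist_m / 10) = 18 / (79/10) = 2.278 mrad

2.278 mrad
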